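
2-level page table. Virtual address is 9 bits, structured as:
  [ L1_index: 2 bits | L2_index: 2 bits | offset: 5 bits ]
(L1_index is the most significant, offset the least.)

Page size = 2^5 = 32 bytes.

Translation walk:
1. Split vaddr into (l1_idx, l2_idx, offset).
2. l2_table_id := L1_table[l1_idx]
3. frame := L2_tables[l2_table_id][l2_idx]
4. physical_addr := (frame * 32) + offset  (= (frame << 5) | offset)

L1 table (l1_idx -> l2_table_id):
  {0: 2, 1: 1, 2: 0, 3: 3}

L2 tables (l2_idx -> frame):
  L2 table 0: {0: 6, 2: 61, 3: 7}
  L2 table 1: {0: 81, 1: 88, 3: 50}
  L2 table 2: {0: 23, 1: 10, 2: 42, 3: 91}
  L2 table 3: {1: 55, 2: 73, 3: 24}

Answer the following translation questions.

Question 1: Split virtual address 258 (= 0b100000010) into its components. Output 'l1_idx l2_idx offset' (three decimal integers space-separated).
Answer: 2 0 2

Derivation:
vaddr = 258 = 0b100000010
  top 2 bits -> l1_idx = 2
  next 2 bits -> l2_idx = 0
  bottom 5 bits -> offset = 2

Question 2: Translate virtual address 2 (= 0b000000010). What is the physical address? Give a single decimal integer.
vaddr = 2 = 0b000000010
Split: l1_idx=0, l2_idx=0, offset=2
L1[0] = 2
L2[2][0] = 23
paddr = 23 * 32 + 2 = 738

Answer: 738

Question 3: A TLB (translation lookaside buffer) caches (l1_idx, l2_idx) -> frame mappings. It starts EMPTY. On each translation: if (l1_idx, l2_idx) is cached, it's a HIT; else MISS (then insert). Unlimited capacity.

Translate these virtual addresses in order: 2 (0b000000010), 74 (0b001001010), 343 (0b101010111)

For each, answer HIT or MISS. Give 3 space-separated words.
vaddr=2: (0,0) not in TLB -> MISS, insert
vaddr=74: (0,2) not in TLB -> MISS, insert
vaddr=343: (2,2) not in TLB -> MISS, insert

Answer: MISS MISS MISS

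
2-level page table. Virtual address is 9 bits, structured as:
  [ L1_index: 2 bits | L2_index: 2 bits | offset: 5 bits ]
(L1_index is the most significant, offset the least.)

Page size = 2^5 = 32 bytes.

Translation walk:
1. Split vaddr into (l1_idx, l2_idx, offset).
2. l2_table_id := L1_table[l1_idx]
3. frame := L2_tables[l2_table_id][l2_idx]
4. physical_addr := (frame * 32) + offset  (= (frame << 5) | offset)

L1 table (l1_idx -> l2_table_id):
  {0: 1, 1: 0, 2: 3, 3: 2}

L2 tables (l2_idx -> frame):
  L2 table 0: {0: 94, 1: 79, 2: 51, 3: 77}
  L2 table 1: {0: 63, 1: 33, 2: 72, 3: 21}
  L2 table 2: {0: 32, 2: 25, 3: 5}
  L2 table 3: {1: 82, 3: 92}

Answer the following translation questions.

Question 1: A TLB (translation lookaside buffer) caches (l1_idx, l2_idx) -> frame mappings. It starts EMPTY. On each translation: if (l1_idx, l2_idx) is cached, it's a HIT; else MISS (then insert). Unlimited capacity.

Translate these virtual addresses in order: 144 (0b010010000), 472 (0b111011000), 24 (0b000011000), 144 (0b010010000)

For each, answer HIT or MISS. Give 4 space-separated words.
Answer: MISS MISS MISS HIT

Derivation:
vaddr=144: (1,0) not in TLB -> MISS, insert
vaddr=472: (3,2) not in TLB -> MISS, insert
vaddr=24: (0,0) not in TLB -> MISS, insert
vaddr=144: (1,0) in TLB -> HIT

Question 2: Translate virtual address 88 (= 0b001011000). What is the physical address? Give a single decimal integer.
Answer: 2328

Derivation:
vaddr = 88 = 0b001011000
Split: l1_idx=0, l2_idx=2, offset=24
L1[0] = 1
L2[1][2] = 72
paddr = 72 * 32 + 24 = 2328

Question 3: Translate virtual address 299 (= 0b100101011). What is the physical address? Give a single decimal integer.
vaddr = 299 = 0b100101011
Split: l1_idx=2, l2_idx=1, offset=11
L1[2] = 3
L2[3][1] = 82
paddr = 82 * 32 + 11 = 2635

Answer: 2635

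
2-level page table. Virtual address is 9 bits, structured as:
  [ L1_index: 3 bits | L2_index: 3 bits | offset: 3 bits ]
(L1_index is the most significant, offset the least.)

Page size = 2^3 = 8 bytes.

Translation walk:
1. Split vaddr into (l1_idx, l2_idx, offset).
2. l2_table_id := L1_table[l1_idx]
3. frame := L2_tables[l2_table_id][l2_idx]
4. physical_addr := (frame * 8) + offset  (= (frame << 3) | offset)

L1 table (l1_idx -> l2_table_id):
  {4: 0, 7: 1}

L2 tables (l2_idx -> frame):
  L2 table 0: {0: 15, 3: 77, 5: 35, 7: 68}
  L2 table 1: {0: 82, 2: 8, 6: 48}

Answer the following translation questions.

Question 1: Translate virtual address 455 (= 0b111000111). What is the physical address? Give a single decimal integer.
Answer: 663

Derivation:
vaddr = 455 = 0b111000111
Split: l1_idx=7, l2_idx=0, offset=7
L1[7] = 1
L2[1][0] = 82
paddr = 82 * 8 + 7 = 663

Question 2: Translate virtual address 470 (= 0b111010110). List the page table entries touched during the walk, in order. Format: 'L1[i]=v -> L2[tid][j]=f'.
vaddr = 470 = 0b111010110
Split: l1_idx=7, l2_idx=2, offset=6

Answer: L1[7]=1 -> L2[1][2]=8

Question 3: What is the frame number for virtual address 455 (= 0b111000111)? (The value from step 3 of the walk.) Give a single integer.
vaddr = 455: l1_idx=7, l2_idx=0
L1[7] = 1; L2[1][0] = 82

Answer: 82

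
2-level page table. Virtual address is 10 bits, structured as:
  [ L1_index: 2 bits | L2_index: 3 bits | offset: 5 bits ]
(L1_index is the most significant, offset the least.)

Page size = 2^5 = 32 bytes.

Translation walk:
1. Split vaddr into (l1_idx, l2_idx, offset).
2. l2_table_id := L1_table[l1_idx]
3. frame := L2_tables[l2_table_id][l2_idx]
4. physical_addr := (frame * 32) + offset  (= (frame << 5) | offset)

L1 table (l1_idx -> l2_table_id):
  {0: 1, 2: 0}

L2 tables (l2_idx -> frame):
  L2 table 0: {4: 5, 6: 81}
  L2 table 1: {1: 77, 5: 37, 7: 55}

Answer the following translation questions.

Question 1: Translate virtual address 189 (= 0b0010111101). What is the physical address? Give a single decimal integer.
vaddr = 189 = 0b0010111101
Split: l1_idx=0, l2_idx=5, offset=29
L1[0] = 1
L2[1][5] = 37
paddr = 37 * 32 + 29 = 1213

Answer: 1213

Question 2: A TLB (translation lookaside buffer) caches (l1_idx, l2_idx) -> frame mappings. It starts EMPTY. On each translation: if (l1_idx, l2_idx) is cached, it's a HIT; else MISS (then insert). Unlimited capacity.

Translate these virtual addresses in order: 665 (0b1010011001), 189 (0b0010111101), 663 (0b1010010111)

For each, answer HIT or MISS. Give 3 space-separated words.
vaddr=665: (2,4) not in TLB -> MISS, insert
vaddr=189: (0,5) not in TLB -> MISS, insert
vaddr=663: (2,4) in TLB -> HIT

Answer: MISS MISS HIT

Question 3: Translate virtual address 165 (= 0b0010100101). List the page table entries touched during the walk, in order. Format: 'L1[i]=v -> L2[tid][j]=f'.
vaddr = 165 = 0b0010100101
Split: l1_idx=0, l2_idx=5, offset=5

Answer: L1[0]=1 -> L2[1][5]=37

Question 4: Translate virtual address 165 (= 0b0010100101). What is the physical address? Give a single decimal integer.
Answer: 1189

Derivation:
vaddr = 165 = 0b0010100101
Split: l1_idx=0, l2_idx=5, offset=5
L1[0] = 1
L2[1][5] = 37
paddr = 37 * 32 + 5 = 1189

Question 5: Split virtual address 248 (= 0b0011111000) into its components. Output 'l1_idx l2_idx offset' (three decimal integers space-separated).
vaddr = 248 = 0b0011111000
  top 2 bits -> l1_idx = 0
  next 3 bits -> l2_idx = 7
  bottom 5 bits -> offset = 24

Answer: 0 7 24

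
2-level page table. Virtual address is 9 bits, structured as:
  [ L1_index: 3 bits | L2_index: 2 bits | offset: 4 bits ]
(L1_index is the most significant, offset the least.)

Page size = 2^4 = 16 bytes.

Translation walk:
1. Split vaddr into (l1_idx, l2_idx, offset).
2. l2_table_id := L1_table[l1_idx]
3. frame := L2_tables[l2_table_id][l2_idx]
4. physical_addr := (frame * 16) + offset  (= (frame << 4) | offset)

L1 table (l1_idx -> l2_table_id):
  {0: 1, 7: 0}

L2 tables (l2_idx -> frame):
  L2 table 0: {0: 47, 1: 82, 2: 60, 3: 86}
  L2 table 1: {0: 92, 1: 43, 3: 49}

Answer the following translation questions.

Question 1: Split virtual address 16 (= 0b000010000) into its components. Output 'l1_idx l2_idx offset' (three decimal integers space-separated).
Answer: 0 1 0

Derivation:
vaddr = 16 = 0b000010000
  top 3 bits -> l1_idx = 0
  next 2 bits -> l2_idx = 1
  bottom 4 bits -> offset = 0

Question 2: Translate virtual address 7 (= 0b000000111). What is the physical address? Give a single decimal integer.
Answer: 1479

Derivation:
vaddr = 7 = 0b000000111
Split: l1_idx=0, l2_idx=0, offset=7
L1[0] = 1
L2[1][0] = 92
paddr = 92 * 16 + 7 = 1479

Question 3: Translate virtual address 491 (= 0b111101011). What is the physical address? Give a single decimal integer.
vaddr = 491 = 0b111101011
Split: l1_idx=7, l2_idx=2, offset=11
L1[7] = 0
L2[0][2] = 60
paddr = 60 * 16 + 11 = 971

Answer: 971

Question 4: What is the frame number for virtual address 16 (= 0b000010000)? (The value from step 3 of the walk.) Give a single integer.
Answer: 43

Derivation:
vaddr = 16: l1_idx=0, l2_idx=1
L1[0] = 1; L2[1][1] = 43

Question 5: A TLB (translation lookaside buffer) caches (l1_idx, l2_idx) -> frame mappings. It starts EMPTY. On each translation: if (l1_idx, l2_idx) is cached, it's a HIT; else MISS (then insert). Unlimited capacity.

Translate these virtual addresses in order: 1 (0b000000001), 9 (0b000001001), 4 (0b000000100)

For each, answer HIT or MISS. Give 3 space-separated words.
Answer: MISS HIT HIT

Derivation:
vaddr=1: (0,0) not in TLB -> MISS, insert
vaddr=9: (0,0) in TLB -> HIT
vaddr=4: (0,0) in TLB -> HIT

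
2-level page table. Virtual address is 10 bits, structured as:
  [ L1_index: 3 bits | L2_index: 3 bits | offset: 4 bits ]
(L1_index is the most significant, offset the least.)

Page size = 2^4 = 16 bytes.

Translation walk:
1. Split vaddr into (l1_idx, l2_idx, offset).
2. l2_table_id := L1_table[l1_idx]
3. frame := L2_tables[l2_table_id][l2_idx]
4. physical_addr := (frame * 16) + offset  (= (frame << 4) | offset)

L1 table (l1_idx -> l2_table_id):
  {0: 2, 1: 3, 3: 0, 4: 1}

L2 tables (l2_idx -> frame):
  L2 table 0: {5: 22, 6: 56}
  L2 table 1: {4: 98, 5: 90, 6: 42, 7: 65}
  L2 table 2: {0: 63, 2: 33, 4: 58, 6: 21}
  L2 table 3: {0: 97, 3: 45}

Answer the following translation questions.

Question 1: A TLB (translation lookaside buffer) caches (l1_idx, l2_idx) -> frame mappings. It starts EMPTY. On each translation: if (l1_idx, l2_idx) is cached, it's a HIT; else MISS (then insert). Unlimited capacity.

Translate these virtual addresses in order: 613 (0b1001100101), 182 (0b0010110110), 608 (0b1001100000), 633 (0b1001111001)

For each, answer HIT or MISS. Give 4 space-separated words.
vaddr=613: (4,6) not in TLB -> MISS, insert
vaddr=182: (1,3) not in TLB -> MISS, insert
vaddr=608: (4,6) in TLB -> HIT
vaddr=633: (4,7) not in TLB -> MISS, insert

Answer: MISS MISS HIT MISS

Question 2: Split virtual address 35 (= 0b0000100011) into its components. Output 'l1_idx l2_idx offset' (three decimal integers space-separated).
vaddr = 35 = 0b0000100011
  top 3 bits -> l1_idx = 0
  next 3 bits -> l2_idx = 2
  bottom 4 bits -> offset = 3

Answer: 0 2 3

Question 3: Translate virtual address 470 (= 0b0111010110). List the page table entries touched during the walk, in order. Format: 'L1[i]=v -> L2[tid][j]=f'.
vaddr = 470 = 0b0111010110
Split: l1_idx=3, l2_idx=5, offset=6

Answer: L1[3]=0 -> L2[0][5]=22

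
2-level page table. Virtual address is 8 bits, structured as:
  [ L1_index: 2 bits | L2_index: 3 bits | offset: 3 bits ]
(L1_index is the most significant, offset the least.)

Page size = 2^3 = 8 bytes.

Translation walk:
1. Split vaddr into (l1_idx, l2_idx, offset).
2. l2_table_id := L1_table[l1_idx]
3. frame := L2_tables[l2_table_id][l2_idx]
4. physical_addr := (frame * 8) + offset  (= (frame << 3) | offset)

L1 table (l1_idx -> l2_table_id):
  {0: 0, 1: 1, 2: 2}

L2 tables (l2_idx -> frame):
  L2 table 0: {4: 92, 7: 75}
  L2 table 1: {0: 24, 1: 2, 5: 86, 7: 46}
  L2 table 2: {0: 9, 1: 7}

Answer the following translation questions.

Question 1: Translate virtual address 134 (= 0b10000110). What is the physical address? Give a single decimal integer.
vaddr = 134 = 0b10000110
Split: l1_idx=2, l2_idx=0, offset=6
L1[2] = 2
L2[2][0] = 9
paddr = 9 * 8 + 6 = 78

Answer: 78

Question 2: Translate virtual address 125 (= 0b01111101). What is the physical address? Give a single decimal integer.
vaddr = 125 = 0b01111101
Split: l1_idx=1, l2_idx=7, offset=5
L1[1] = 1
L2[1][7] = 46
paddr = 46 * 8 + 5 = 373

Answer: 373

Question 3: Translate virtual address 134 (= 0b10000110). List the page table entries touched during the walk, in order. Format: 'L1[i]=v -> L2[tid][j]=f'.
vaddr = 134 = 0b10000110
Split: l1_idx=2, l2_idx=0, offset=6

Answer: L1[2]=2 -> L2[2][0]=9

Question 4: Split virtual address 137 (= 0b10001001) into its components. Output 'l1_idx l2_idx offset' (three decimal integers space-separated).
vaddr = 137 = 0b10001001
  top 2 bits -> l1_idx = 2
  next 3 bits -> l2_idx = 1
  bottom 3 bits -> offset = 1

Answer: 2 1 1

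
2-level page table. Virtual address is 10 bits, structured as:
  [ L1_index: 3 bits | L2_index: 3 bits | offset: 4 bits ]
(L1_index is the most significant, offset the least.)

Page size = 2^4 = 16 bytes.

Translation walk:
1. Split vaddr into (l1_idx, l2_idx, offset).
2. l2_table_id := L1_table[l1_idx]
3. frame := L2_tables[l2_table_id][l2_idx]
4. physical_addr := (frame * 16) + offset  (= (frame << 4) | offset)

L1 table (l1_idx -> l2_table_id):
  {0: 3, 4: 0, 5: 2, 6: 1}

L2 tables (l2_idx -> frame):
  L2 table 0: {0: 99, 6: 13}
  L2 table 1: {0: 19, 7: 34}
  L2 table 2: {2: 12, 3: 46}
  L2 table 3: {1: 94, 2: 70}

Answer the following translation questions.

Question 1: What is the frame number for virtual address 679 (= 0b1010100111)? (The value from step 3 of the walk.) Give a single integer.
Answer: 12

Derivation:
vaddr = 679: l1_idx=5, l2_idx=2
L1[5] = 2; L2[2][2] = 12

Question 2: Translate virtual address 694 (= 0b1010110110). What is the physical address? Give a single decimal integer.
vaddr = 694 = 0b1010110110
Split: l1_idx=5, l2_idx=3, offset=6
L1[5] = 2
L2[2][3] = 46
paddr = 46 * 16 + 6 = 742

Answer: 742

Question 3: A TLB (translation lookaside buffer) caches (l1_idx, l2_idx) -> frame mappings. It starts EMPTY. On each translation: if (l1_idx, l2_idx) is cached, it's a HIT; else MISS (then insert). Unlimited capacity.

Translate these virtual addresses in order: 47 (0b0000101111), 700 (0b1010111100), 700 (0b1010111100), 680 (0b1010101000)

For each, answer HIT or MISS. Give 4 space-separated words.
vaddr=47: (0,2) not in TLB -> MISS, insert
vaddr=700: (5,3) not in TLB -> MISS, insert
vaddr=700: (5,3) in TLB -> HIT
vaddr=680: (5,2) not in TLB -> MISS, insert

Answer: MISS MISS HIT MISS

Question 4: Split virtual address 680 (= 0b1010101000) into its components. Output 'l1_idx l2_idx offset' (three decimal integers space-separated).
Answer: 5 2 8

Derivation:
vaddr = 680 = 0b1010101000
  top 3 bits -> l1_idx = 5
  next 3 bits -> l2_idx = 2
  bottom 4 bits -> offset = 8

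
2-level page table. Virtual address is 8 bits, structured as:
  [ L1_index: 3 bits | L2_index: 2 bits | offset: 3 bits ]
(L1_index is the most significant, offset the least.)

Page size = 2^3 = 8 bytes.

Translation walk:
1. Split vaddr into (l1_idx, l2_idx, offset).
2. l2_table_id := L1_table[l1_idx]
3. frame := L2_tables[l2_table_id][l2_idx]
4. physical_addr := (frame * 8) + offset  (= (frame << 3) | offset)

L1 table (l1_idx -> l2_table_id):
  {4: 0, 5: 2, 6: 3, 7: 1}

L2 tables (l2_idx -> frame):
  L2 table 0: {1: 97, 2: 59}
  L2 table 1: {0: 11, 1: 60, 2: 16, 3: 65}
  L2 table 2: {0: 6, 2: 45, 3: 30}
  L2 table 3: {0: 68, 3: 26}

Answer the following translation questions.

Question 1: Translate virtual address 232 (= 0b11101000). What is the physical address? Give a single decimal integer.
Answer: 480

Derivation:
vaddr = 232 = 0b11101000
Split: l1_idx=7, l2_idx=1, offset=0
L1[7] = 1
L2[1][1] = 60
paddr = 60 * 8 + 0 = 480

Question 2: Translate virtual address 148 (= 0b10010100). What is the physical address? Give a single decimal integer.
vaddr = 148 = 0b10010100
Split: l1_idx=4, l2_idx=2, offset=4
L1[4] = 0
L2[0][2] = 59
paddr = 59 * 8 + 4 = 476

Answer: 476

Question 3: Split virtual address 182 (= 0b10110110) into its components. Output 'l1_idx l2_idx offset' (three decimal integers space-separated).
vaddr = 182 = 0b10110110
  top 3 bits -> l1_idx = 5
  next 2 bits -> l2_idx = 2
  bottom 3 bits -> offset = 6

Answer: 5 2 6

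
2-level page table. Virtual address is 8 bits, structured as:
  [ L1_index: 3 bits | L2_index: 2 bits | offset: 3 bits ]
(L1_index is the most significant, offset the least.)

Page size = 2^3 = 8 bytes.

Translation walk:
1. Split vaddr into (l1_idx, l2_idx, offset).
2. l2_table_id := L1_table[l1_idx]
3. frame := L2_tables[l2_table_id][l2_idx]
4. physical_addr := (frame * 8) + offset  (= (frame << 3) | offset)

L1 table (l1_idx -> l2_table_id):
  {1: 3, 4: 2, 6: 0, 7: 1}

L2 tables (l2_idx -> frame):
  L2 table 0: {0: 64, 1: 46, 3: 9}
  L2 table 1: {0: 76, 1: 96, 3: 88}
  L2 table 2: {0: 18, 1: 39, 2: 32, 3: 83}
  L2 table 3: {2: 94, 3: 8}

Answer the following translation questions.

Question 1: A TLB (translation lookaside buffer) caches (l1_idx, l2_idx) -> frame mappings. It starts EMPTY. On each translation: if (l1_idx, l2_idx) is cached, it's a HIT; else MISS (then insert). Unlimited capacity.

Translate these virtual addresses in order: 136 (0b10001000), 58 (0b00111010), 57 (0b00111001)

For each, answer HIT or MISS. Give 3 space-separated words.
vaddr=136: (4,1) not in TLB -> MISS, insert
vaddr=58: (1,3) not in TLB -> MISS, insert
vaddr=57: (1,3) in TLB -> HIT

Answer: MISS MISS HIT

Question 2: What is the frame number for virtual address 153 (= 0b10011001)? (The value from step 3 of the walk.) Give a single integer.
vaddr = 153: l1_idx=4, l2_idx=3
L1[4] = 2; L2[2][3] = 83

Answer: 83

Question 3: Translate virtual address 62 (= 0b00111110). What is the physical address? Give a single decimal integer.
vaddr = 62 = 0b00111110
Split: l1_idx=1, l2_idx=3, offset=6
L1[1] = 3
L2[3][3] = 8
paddr = 8 * 8 + 6 = 70

Answer: 70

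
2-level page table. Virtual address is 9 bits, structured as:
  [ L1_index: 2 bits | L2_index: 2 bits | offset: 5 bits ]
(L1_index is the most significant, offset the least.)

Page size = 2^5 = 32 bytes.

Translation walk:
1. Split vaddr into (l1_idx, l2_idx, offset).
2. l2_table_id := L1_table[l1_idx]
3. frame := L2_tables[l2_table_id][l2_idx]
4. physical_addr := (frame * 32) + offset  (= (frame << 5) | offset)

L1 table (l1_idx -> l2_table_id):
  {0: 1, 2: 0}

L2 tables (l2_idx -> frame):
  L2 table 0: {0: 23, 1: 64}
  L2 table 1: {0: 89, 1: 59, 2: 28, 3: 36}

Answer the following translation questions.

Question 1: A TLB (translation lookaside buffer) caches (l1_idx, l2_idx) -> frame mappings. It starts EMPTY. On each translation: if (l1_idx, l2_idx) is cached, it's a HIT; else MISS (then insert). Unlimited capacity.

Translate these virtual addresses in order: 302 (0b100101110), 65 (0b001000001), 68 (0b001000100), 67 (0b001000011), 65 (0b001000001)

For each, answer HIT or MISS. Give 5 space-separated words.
Answer: MISS MISS HIT HIT HIT

Derivation:
vaddr=302: (2,1) not in TLB -> MISS, insert
vaddr=65: (0,2) not in TLB -> MISS, insert
vaddr=68: (0,2) in TLB -> HIT
vaddr=67: (0,2) in TLB -> HIT
vaddr=65: (0,2) in TLB -> HIT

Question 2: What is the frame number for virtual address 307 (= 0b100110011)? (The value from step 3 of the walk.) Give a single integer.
vaddr = 307: l1_idx=2, l2_idx=1
L1[2] = 0; L2[0][1] = 64

Answer: 64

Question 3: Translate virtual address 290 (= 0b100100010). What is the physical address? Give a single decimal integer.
vaddr = 290 = 0b100100010
Split: l1_idx=2, l2_idx=1, offset=2
L1[2] = 0
L2[0][1] = 64
paddr = 64 * 32 + 2 = 2050

Answer: 2050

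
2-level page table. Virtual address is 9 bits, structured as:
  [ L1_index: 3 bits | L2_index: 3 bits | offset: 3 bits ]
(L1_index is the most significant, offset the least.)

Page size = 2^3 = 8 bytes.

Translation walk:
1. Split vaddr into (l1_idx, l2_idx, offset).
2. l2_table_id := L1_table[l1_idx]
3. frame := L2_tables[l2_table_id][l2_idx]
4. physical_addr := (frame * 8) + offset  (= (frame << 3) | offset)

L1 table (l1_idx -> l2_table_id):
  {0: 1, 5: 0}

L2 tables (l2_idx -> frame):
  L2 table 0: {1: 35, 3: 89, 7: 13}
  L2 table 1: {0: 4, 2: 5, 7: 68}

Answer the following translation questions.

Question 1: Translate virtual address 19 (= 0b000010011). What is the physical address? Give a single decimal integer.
vaddr = 19 = 0b000010011
Split: l1_idx=0, l2_idx=2, offset=3
L1[0] = 1
L2[1][2] = 5
paddr = 5 * 8 + 3 = 43

Answer: 43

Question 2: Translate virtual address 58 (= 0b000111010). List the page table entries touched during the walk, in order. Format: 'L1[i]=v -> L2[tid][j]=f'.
vaddr = 58 = 0b000111010
Split: l1_idx=0, l2_idx=7, offset=2

Answer: L1[0]=1 -> L2[1][7]=68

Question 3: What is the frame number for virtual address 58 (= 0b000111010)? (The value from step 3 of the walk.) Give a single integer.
vaddr = 58: l1_idx=0, l2_idx=7
L1[0] = 1; L2[1][7] = 68

Answer: 68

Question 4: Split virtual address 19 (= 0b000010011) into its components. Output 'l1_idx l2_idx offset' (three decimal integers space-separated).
vaddr = 19 = 0b000010011
  top 3 bits -> l1_idx = 0
  next 3 bits -> l2_idx = 2
  bottom 3 bits -> offset = 3

Answer: 0 2 3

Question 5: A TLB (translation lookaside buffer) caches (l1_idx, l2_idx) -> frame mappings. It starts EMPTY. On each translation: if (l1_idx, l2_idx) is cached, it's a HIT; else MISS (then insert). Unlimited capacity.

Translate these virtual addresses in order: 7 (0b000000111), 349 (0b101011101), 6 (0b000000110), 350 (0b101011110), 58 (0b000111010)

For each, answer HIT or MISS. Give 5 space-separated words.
Answer: MISS MISS HIT HIT MISS

Derivation:
vaddr=7: (0,0) not in TLB -> MISS, insert
vaddr=349: (5,3) not in TLB -> MISS, insert
vaddr=6: (0,0) in TLB -> HIT
vaddr=350: (5,3) in TLB -> HIT
vaddr=58: (0,7) not in TLB -> MISS, insert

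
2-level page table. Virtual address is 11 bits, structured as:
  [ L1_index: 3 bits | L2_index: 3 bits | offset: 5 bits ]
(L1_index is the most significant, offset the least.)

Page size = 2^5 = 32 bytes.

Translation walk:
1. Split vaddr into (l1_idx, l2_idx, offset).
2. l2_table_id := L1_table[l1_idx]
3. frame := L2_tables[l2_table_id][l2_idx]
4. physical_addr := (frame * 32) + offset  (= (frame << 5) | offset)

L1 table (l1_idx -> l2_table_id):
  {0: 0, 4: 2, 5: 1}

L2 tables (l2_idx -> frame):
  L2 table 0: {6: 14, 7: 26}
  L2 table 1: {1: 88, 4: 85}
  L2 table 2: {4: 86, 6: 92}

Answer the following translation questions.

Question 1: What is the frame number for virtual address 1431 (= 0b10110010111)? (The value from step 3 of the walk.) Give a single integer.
vaddr = 1431: l1_idx=5, l2_idx=4
L1[5] = 1; L2[1][4] = 85

Answer: 85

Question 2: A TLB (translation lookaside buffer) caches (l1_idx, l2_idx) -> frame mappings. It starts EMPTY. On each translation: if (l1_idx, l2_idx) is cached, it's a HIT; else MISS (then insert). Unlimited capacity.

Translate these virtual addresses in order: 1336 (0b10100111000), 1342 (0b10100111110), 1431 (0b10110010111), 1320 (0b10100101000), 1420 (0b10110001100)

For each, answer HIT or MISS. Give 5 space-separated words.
vaddr=1336: (5,1) not in TLB -> MISS, insert
vaddr=1342: (5,1) in TLB -> HIT
vaddr=1431: (5,4) not in TLB -> MISS, insert
vaddr=1320: (5,1) in TLB -> HIT
vaddr=1420: (5,4) in TLB -> HIT

Answer: MISS HIT MISS HIT HIT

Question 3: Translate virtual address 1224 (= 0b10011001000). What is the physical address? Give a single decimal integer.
Answer: 2952

Derivation:
vaddr = 1224 = 0b10011001000
Split: l1_idx=4, l2_idx=6, offset=8
L1[4] = 2
L2[2][6] = 92
paddr = 92 * 32 + 8 = 2952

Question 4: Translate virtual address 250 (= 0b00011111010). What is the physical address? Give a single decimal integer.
vaddr = 250 = 0b00011111010
Split: l1_idx=0, l2_idx=7, offset=26
L1[0] = 0
L2[0][7] = 26
paddr = 26 * 32 + 26 = 858

Answer: 858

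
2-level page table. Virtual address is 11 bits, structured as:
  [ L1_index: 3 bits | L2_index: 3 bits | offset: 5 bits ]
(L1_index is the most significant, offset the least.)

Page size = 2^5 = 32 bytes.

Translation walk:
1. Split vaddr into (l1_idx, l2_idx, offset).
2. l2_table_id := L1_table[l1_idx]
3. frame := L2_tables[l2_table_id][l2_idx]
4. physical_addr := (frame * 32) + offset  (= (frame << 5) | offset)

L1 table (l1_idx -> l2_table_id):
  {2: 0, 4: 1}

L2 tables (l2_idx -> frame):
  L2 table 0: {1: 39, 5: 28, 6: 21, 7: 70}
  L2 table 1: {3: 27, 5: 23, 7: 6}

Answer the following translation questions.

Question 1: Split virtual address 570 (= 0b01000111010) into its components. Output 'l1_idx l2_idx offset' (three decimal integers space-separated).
Answer: 2 1 26

Derivation:
vaddr = 570 = 0b01000111010
  top 3 bits -> l1_idx = 2
  next 3 bits -> l2_idx = 1
  bottom 5 bits -> offset = 26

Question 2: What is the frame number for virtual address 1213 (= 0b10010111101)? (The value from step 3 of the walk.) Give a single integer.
Answer: 23

Derivation:
vaddr = 1213: l1_idx=4, l2_idx=5
L1[4] = 1; L2[1][5] = 23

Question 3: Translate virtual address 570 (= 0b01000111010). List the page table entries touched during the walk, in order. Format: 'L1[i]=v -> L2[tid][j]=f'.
Answer: L1[2]=0 -> L2[0][1]=39

Derivation:
vaddr = 570 = 0b01000111010
Split: l1_idx=2, l2_idx=1, offset=26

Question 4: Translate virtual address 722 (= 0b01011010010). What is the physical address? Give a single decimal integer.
Answer: 690

Derivation:
vaddr = 722 = 0b01011010010
Split: l1_idx=2, l2_idx=6, offset=18
L1[2] = 0
L2[0][6] = 21
paddr = 21 * 32 + 18 = 690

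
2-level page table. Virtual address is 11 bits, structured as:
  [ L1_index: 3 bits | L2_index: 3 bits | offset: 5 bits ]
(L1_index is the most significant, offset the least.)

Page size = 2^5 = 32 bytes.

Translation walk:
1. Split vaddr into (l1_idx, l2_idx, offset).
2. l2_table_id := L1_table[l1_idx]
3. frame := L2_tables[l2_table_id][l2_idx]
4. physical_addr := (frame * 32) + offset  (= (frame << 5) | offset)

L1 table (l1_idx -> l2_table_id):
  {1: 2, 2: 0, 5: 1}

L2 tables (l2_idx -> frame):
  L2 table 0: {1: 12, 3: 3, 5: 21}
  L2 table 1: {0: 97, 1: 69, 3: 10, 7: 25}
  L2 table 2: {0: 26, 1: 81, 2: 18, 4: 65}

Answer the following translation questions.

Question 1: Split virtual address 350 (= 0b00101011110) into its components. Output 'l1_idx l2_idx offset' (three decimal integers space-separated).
vaddr = 350 = 0b00101011110
  top 3 bits -> l1_idx = 1
  next 3 bits -> l2_idx = 2
  bottom 5 bits -> offset = 30

Answer: 1 2 30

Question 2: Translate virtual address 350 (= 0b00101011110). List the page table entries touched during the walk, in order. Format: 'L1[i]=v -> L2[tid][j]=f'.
vaddr = 350 = 0b00101011110
Split: l1_idx=1, l2_idx=2, offset=30

Answer: L1[1]=2 -> L2[2][2]=18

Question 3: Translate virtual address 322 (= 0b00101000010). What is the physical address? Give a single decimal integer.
Answer: 578

Derivation:
vaddr = 322 = 0b00101000010
Split: l1_idx=1, l2_idx=2, offset=2
L1[1] = 2
L2[2][2] = 18
paddr = 18 * 32 + 2 = 578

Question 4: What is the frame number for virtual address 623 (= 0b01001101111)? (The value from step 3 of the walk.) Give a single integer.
vaddr = 623: l1_idx=2, l2_idx=3
L1[2] = 0; L2[0][3] = 3

Answer: 3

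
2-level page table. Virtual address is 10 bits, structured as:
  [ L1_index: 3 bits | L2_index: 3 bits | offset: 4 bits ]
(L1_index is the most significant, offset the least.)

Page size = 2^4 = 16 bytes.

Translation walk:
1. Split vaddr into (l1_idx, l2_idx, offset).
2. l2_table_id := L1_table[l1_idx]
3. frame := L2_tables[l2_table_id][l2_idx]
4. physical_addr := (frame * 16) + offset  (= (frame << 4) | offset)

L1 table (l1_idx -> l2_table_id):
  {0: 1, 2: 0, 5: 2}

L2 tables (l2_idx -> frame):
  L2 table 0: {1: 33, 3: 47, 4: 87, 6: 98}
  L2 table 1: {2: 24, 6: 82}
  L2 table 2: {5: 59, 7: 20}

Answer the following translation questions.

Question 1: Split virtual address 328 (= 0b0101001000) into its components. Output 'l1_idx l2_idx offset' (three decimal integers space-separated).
vaddr = 328 = 0b0101001000
  top 3 bits -> l1_idx = 2
  next 3 bits -> l2_idx = 4
  bottom 4 bits -> offset = 8

Answer: 2 4 8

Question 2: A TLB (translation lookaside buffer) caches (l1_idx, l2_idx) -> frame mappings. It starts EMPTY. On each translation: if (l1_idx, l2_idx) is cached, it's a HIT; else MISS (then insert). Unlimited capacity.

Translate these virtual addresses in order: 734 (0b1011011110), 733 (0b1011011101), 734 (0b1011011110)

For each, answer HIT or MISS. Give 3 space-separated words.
vaddr=734: (5,5) not in TLB -> MISS, insert
vaddr=733: (5,5) in TLB -> HIT
vaddr=734: (5,5) in TLB -> HIT

Answer: MISS HIT HIT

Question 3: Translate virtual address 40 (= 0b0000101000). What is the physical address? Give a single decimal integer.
vaddr = 40 = 0b0000101000
Split: l1_idx=0, l2_idx=2, offset=8
L1[0] = 1
L2[1][2] = 24
paddr = 24 * 16 + 8 = 392

Answer: 392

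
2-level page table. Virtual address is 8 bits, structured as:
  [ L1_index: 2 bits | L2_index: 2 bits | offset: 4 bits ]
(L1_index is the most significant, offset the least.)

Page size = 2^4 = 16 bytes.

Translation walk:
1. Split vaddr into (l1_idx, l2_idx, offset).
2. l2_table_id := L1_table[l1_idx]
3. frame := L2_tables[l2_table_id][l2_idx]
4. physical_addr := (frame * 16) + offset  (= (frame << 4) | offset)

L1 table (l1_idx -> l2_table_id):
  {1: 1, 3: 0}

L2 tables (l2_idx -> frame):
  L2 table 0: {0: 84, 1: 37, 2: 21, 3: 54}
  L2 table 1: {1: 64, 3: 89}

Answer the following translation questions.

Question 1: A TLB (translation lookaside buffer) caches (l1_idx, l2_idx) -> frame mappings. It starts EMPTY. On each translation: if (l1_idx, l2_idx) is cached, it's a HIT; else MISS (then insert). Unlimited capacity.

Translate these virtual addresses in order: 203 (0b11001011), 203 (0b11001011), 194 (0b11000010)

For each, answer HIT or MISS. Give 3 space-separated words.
vaddr=203: (3,0) not in TLB -> MISS, insert
vaddr=203: (3,0) in TLB -> HIT
vaddr=194: (3,0) in TLB -> HIT

Answer: MISS HIT HIT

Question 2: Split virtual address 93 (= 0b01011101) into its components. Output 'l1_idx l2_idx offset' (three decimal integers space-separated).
vaddr = 93 = 0b01011101
  top 2 bits -> l1_idx = 1
  next 2 bits -> l2_idx = 1
  bottom 4 bits -> offset = 13

Answer: 1 1 13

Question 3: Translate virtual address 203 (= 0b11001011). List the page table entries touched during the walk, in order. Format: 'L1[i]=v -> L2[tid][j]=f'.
vaddr = 203 = 0b11001011
Split: l1_idx=3, l2_idx=0, offset=11

Answer: L1[3]=0 -> L2[0][0]=84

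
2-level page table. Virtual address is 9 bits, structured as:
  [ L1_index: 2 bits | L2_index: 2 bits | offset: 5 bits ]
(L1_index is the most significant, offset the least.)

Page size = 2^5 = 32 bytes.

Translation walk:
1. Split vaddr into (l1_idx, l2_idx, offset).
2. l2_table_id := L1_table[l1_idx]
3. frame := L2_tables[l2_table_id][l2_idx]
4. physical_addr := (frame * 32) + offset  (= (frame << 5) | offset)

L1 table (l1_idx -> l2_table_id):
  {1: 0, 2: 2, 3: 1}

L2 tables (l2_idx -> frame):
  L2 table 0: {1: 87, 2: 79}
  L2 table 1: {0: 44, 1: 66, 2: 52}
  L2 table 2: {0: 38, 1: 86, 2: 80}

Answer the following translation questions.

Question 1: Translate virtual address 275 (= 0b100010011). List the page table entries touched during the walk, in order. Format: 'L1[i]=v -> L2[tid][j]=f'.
vaddr = 275 = 0b100010011
Split: l1_idx=2, l2_idx=0, offset=19

Answer: L1[2]=2 -> L2[2][0]=38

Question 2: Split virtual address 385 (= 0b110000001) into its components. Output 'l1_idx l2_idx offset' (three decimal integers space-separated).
Answer: 3 0 1

Derivation:
vaddr = 385 = 0b110000001
  top 2 bits -> l1_idx = 3
  next 2 bits -> l2_idx = 0
  bottom 5 bits -> offset = 1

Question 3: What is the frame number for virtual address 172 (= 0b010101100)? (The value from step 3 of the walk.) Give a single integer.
Answer: 87

Derivation:
vaddr = 172: l1_idx=1, l2_idx=1
L1[1] = 0; L2[0][1] = 87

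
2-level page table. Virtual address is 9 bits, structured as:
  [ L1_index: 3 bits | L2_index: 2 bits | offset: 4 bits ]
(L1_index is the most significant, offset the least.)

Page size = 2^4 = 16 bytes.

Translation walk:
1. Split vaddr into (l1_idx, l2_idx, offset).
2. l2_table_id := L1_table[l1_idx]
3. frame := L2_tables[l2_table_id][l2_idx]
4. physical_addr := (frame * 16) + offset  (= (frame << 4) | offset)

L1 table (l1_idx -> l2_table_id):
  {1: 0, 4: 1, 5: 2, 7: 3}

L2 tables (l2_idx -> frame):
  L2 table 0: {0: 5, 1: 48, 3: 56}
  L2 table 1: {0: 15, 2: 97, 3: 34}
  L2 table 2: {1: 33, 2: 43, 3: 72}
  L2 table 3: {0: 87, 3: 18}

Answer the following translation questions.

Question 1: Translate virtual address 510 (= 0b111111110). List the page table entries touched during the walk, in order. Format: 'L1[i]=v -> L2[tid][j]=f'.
Answer: L1[7]=3 -> L2[3][3]=18

Derivation:
vaddr = 510 = 0b111111110
Split: l1_idx=7, l2_idx=3, offset=14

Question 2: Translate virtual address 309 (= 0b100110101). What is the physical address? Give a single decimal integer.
Answer: 549

Derivation:
vaddr = 309 = 0b100110101
Split: l1_idx=4, l2_idx=3, offset=5
L1[4] = 1
L2[1][3] = 34
paddr = 34 * 16 + 5 = 549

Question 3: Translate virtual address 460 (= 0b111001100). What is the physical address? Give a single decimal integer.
Answer: 1404

Derivation:
vaddr = 460 = 0b111001100
Split: l1_idx=7, l2_idx=0, offset=12
L1[7] = 3
L2[3][0] = 87
paddr = 87 * 16 + 12 = 1404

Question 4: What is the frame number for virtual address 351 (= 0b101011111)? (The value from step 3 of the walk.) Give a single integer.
vaddr = 351: l1_idx=5, l2_idx=1
L1[5] = 2; L2[2][1] = 33

Answer: 33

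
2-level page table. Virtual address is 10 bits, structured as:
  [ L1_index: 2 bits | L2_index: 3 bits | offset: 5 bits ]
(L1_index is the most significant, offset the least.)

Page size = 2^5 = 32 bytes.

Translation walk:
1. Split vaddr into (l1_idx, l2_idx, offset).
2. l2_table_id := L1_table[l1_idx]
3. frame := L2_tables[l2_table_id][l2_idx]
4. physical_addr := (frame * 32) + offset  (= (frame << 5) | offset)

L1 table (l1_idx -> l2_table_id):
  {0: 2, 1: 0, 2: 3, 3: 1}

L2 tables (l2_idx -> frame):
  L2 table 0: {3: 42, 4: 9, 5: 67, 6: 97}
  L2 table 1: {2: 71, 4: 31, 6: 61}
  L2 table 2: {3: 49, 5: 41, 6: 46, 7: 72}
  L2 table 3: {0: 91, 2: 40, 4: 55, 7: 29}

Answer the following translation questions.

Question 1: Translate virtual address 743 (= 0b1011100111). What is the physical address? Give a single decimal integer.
Answer: 935

Derivation:
vaddr = 743 = 0b1011100111
Split: l1_idx=2, l2_idx=7, offset=7
L1[2] = 3
L2[3][7] = 29
paddr = 29 * 32 + 7 = 935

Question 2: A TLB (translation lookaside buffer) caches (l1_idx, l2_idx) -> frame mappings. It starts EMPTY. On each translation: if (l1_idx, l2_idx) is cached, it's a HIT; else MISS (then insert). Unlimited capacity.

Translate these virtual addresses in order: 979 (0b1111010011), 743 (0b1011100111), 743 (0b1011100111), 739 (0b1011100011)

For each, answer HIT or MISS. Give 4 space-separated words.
vaddr=979: (3,6) not in TLB -> MISS, insert
vaddr=743: (2,7) not in TLB -> MISS, insert
vaddr=743: (2,7) in TLB -> HIT
vaddr=739: (2,7) in TLB -> HIT

Answer: MISS MISS HIT HIT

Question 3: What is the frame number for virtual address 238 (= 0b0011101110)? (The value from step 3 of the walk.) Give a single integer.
Answer: 72

Derivation:
vaddr = 238: l1_idx=0, l2_idx=7
L1[0] = 2; L2[2][7] = 72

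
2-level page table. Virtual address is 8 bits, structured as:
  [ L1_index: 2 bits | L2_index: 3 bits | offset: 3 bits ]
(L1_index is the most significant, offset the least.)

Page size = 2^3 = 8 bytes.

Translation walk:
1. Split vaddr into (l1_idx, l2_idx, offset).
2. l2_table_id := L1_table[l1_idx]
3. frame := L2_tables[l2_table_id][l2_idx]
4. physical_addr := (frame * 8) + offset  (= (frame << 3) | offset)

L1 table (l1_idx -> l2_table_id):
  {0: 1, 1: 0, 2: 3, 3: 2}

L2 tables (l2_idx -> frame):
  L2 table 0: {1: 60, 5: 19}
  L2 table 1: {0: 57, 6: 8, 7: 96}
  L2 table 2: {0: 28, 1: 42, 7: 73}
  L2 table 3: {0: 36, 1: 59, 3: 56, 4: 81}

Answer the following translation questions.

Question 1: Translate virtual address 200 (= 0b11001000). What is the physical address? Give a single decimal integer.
Answer: 336

Derivation:
vaddr = 200 = 0b11001000
Split: l1_idx=3, l2_idx=1, offset=0
L1[3] = 2
L2[2][1] = 42
paddr = 42 * 8 + 0 = 336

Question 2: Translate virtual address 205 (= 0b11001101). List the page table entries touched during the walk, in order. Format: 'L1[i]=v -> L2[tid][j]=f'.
vaddr = 205 = 0b11001101
Split: l1_idx=3, l2_idx=1, offset=5

Answer: L1[3]=2 -> L2[2][1]=42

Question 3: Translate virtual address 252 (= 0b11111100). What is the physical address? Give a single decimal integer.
vaddr = 252 = 0b11111100
Split: l1_idx=3, l2_idx=7, offset=4
L1[3] = 2
L2[2][7] = 73
paddr = 73 * 8 + 4 = 588

Answer: 588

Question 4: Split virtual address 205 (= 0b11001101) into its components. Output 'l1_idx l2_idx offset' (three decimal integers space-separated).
Answer: 3 1 5

Derivation:
vaddr = 205 = 0b11001101
  top 2 bits -> l1_idx = 3
  next 3 bits -> l2_idx = 1
  bottom 3 bits -> offset = 5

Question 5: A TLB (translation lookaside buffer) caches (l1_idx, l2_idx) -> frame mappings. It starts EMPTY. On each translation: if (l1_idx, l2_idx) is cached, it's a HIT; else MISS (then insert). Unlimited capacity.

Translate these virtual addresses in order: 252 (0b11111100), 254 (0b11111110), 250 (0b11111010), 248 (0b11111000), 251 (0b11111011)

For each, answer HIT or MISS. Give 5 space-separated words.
vaddr=252: (3,7) not in TLB -> MISS, insert
vaddr=254: (3,7) in TLB -> HIT
vaddr=250: (3,7) in TLB -> HIT
vaddr=248: (3,7) in TLB -> HIT
vaddr=251: (3,7) in TLB -> HIT

Answer: MISS HIT HIT HIT HIT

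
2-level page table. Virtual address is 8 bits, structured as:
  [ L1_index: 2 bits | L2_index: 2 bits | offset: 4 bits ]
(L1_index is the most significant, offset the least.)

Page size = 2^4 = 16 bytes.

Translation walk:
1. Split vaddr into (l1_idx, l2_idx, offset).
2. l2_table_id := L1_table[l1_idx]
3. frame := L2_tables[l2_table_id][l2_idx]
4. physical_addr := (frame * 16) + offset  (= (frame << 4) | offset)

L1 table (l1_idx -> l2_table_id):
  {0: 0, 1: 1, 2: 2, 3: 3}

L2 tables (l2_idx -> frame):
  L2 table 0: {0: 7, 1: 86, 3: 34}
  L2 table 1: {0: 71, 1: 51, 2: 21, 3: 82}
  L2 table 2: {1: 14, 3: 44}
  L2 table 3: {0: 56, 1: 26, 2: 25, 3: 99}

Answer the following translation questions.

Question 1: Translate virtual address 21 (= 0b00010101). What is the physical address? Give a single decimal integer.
Answer: 1381

Derivation:
vaddr = 21 = 0b00010101
Split: l1_idx=0, l2_idx=1, offset=5
L1[0] = 0
L2[0][1] = 86
paddr = 86 * 16 + 5 = 1381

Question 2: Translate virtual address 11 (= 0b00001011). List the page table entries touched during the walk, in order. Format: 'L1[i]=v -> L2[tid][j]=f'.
vaddr = 11 = 0b00001011
Split: l1_idx=0, l2_idx=0, offset=11

Answer: L1[0]=0 -> L2[0][0]=7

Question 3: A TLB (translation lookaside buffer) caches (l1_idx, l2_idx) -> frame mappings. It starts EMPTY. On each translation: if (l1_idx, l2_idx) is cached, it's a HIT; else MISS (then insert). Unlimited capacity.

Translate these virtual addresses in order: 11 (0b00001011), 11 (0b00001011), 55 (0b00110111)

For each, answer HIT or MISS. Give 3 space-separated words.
Answer: MISS HIT MISS

Derivation:
vaddr=11: (0,0) not in TLB -> MISS, insert
vaddr=11: (0,0) in TLB -> HIT
vaddr=55: (0,3) not in TLB -> MISS, insert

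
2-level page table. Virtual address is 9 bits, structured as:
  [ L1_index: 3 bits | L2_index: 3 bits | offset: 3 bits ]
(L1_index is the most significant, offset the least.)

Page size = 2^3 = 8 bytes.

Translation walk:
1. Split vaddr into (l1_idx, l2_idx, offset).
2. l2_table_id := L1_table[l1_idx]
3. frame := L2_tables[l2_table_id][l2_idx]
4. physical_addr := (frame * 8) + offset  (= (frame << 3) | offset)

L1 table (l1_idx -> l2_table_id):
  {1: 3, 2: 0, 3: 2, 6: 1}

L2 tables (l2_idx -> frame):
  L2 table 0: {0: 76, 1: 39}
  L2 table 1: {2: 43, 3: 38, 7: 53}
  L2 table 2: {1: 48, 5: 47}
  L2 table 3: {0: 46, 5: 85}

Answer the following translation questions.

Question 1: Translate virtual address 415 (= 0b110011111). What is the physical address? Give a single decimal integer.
vaddr = 415 = 0b110011111
Split: l1_idx=6, l2_idx=3, offset=7
L1[6] = 1
L2[1][3] = 38
paddr = 38 * 8 + 7 = 311

Answer: 311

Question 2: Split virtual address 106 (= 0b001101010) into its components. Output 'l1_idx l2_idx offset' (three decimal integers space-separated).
vaddr = 106 = 0b001101010
  top 3 bits -> l1_idx = 1
  next 3 bits -> l2_idx = 5
  bottom 3 bits -> offset = 2

Answer: 1 5 2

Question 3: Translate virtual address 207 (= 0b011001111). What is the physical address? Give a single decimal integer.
vaddr = 207 = 0b011001111
Split: l1_idx=3, l2_idx=1, offset=7
L1[3] = 2
L2[2][1] = 48
paddr = 48 * 8 + 7 = 391

Answer: 391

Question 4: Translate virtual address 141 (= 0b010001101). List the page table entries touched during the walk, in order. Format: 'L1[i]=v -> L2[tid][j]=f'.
vaddr = 141 = 0b010001101
Split: l1_idx=2, l2_idx=1, offset=5

Answer: L1[2]=0 -> L2[0][1]=39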